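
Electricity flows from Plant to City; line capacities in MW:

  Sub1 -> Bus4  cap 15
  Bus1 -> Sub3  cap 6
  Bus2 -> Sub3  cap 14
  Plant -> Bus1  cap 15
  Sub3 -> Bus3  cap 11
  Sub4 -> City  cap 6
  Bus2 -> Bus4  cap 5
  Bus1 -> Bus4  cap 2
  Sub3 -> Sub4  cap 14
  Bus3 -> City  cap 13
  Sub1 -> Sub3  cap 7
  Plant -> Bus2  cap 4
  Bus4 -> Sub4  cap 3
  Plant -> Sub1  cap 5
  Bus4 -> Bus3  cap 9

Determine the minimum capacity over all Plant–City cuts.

Augment Plant→Sub1→Sub3→Bus3→City: bottleneck 5, flow now 5.
Augment Plant→Bus2→Sub3→Bus3→City: bottleneck 4, flow now 9.
Augment Plant→Bus1→Sub3→Bus3→City: bottleneck 2, flow now 11.
Augment Plant→Bus1→Sub3→Sub4→City: bottleneck 4, flow now 15.
Augment Plant→Bus1→Bus4→Bus3→City: bottleneck 2, flow now 17.
No augmenting path remains; maximum flow = 17.
By max-flow min-cut, the minimum cut capacity equals the max flow.
In the residual graph, reachable from Plant: {Plant, Bus1}.
Min-cut edges: Plant→Sub1 (5), Plant→Bus2 (4), Bus1→Sub3 (6), Bus1→Bus4 (2); capacity 5 + 4 + 6 + 2 = 17.

17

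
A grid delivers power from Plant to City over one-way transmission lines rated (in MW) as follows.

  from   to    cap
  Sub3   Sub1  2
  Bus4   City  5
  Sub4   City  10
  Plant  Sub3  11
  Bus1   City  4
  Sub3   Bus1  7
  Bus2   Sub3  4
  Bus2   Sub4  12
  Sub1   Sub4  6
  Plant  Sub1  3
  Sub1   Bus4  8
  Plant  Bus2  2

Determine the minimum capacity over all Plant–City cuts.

Augment Plant→Sub1→Sub4→City: bottleneck 3, flow now 3.
Augment Plant→Sub3→Bus1→City: bottleneck 4, flow now 7.
Augment Plant→Bus2→Sub4→City: bottleneck 2, flow now 9.
Augment Plant→Sub3→Sub1→Sub4→City: bottleneck 2, flow now 11.
No augmenting path remains; maximum flow = 11.
By max-flow min-cut, the minimum cut capacity equals the max flow.
In the residual graph, reachable from Plant: {Plant, Sub3, Bus1}.
Min-cut edges: Plant→Sub1 (3), Plant→Bus2 (2), Sub3→Sub1 (2), Bus1→City (4); capacity 3 + 2 + 2 + 4 = 11.

11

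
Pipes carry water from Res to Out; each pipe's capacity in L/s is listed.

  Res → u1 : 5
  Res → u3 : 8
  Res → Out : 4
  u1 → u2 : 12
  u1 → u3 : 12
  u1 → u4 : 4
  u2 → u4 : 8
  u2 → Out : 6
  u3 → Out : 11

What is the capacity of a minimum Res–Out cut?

Augment Res→Out: bottleneck 4, flow now 4.
Augment Res→u3→Out: bottleneck 8, flow now 12.
Augment Res→u1→u2→Out: bottleneck 5, flow now 17.
No augmenting path remains; maximum flow = 17.
By max-flow min-cut, the minimum cut capacity equals the max flow.
In the residual graph, reachable from Res: {Res}.
Min-cut edges: Res→u1 (5), Res→u3 (8), Res→Out (4); capacity 5 + 8 + 4 = 17.

17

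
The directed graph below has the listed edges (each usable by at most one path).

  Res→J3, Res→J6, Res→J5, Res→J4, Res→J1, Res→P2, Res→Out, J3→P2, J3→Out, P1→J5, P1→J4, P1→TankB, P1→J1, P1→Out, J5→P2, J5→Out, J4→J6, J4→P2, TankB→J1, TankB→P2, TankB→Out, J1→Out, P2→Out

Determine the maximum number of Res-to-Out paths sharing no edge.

Assign every edge capacity 1; by Menger, the answer equals the max flow.
Path Res→Out (+1); total 1.
Path Res→J3→Out (+1); total 2.
Path Res→J5→Out (+1); total 3.
Path Res→J1→Out (+1); total 4.
Path Res→P2→Out (+1); total 5.
No residual Res→Out path; max flow = 5.
Certifying cut of size 5: {P2→Out, Res→J1, Res→J3, Res→J5, Res→Out}.

5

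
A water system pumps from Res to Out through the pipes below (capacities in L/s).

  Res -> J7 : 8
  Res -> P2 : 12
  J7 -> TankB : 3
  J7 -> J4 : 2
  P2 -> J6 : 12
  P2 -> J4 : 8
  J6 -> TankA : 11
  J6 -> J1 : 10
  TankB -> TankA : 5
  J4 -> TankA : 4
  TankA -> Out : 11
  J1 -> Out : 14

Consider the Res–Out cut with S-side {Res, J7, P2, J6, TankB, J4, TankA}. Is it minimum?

Given cut capacity: 10 + 11 = 21.
Augment Res→J7→TankB→TankA→Out: bottleneck 3, flow now 3.
Augment Res→J7→J4→TankA→Out: bottleneck 2, flow now 5.
Augment Res→P2→J6→TankA→Out: bottleneck 6, flow now 11.
Augment Res→P2→J6→J1→Out: bottleneck 6, flow now 17.
No augmenting path remains; maximum flow = 17.
In the residual graph, reachable from Res: {Res, J7}.
Min-cut edges: Res→P2 (12), J7→TankB (3), J7→J4 (2); capacity 12 + 3 + 2 = 17.
Cut capacity 21 exceeds the max flow 17, so it is not minimum.

No — its capacity is 21, but the minimum cut has capacity 17.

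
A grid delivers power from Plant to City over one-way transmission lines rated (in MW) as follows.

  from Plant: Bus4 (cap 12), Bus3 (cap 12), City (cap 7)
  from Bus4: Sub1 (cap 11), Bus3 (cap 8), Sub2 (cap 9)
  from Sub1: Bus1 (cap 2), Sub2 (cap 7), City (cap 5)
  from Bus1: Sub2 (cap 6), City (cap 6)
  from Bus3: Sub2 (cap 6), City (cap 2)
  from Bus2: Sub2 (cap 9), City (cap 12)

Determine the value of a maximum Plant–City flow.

Augment Plant→City: bottleneck 7, flow now 7.
Augment Plant→Bus3→City: bottleneck 2, flow now 9.
Augment Plant→Bus4→Sub1→City: bottleneck 5, flow now 14.
Augment Plant→Bus4→Sub1→Bus1→City: bottleneck 2, flow now 16.
No augmenting path remains; maximum flow = 16.
In the residual graph, reachable from Plant: {Plant, Bus4, Sub1, Bus3, Sub2}.
Min-cut edges: Plant→City (7), Sub1→Bus1 (2), Sub1→City (5), Bus3→City (2); capacity 7 + 2 + 5 + 2 = 16.
This cut is saturated, so no flow can exceed 16.

16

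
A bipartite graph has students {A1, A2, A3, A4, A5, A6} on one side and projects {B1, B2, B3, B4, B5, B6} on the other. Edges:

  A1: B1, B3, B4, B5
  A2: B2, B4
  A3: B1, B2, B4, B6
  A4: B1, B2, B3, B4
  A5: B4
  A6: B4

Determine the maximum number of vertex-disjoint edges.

5

Unit-capacity flow: source→left, listed edges, right→sink; max matching = max flow.
Augmenting path A1→B1 (+1); matched 1.
Augmenting path A2→B2 (+1); matched 2.
Augmenting path A3→B4 (+1); matched 3.
Augmenting path A4→B3 (+1); matched 4.
Augmenting path A5→B4→A3→B6 (+1); matched 5.
No augmenting path remains; maximum matching = 5.
König certificate: {A1, A2, A3, A4, B4} is a vertex cover of size 5 (every listed pair touches it), so no matching can be larger.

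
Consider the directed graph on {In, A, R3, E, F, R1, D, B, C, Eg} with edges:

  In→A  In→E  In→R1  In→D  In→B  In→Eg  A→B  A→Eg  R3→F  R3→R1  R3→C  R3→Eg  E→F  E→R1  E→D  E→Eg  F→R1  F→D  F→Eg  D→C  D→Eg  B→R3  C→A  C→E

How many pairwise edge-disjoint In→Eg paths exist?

Assign every edge capacity 1; by Menger, the answer equals the max flow.
Path In→Eg (+1); total 1.
Path In→A→Eg (+1); total 2.
Path In→E→Eg (+1); total 3.
Path In→D→Eg (+1); total 4.
Path In→B→R3→Eg (+1); total 5.
No residual In→Eg path; max flow = 5.
Certifying cut of size 5: {In→A, In→B, In→D, In→E, In→Eg}.

5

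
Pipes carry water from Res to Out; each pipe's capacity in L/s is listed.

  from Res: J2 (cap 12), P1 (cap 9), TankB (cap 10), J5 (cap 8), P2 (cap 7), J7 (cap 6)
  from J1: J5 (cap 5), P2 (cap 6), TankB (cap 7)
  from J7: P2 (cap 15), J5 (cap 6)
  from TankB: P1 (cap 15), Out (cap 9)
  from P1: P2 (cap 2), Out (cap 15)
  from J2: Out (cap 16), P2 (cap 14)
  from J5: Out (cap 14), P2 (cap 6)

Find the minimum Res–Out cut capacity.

Augment Res→TankB→Out: bottleneck 9, flow now 9.
Augment Res→P1→Out: bottleneck 9, flow now 18.
Augment Res→J2→Out: bottleneck 12, flow now 30.
Augment Res→J5→Out: bottleneck 8, flow now 38.
Augment Res→J7→J5→Out: bottleneck 6, flow now 44.
Augment Res→TankB→P1→Out: bottleneck 1, flow now 45.
No augmenting path remains; maximum flow = 45.
By max-flow min-cut, the minimum cut capacity equals the max flow.
In the residual graph, reachable from Res: {Res, P2}.
Min-cut edges: Res→J7 (6), Res→TankB (10), Res→P1 (9), Res→J2 (12), Res→J5 (8); capacity 6 + 10 + 9 + 12 + 8 = 45.

45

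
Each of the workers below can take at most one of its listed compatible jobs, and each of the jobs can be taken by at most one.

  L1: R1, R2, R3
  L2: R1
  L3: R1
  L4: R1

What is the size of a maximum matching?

Unit-capacity flow: source→left, listed edges, right→sink; max matching = max flow.
Augmenting path L1→R1 (+1); matched 1.
Augmenting path L2→R1→L1→R2 (+1); matched 2.
No augmenting path remains; maximum matching = 2.
König certificate: {L1, R1} is a vertex cover of size 2 (every listed pair touches it), so no matching can be larger.

2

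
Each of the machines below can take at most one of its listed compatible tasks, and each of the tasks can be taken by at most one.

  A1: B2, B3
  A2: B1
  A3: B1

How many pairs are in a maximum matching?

2

Unit-capacity flow: source→left, listed edges, right→sink; max matching = max flow.
Augmenting path A1→B2 (+1); matched 1.
Augmenting path A2→B1 (+1); matched 2.
No augmenting path remains; maximum matching = 2.
König certificate: {A1, B1} is a vertex cover of size 2 (every listed pair touches it), so no matching can be larger.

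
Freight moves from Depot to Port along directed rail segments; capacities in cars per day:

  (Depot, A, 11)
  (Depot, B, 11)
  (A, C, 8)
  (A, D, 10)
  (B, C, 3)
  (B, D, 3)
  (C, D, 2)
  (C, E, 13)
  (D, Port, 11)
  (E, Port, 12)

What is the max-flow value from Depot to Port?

17

Augment Depot→A→D→Port: bottleneck 10, flow now 10.
Augment Depot→B→D→Port: bottleneck 1, flow now 11.
Augment Depot→A→C→E→Port: bottleneck 1, flow now 12.
Augment Depot→B→C→E→Port: bottleneck 3, flow now 15.
Augment Depot→B→D→A→C→E→Port: bottleneck 2, flow now 17. (uses reverse residual edge)
No augmenting path remains; maximum flow = 17.
In the residual graph, reachable from Depot: {Depot, B}.
Min-cut edges: Depot→A (11), B→C (3), B→D (3); capacity 11 + 3 + 3 = 17.
This cut is saturated, so no flow can exceed 17.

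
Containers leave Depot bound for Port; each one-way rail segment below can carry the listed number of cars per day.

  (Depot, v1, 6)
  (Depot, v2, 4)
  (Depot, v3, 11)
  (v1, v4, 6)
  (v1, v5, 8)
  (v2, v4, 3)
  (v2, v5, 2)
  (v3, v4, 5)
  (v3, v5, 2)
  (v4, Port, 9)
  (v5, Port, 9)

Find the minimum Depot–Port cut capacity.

17

Augment Depot→v1→v4→Port: bottleneck 6, flow now 6.
Augment Depot→v2→v4→Port: bottleneck 3, flow now 9.
Augment Depot→v2→v5→Port: bottleneck 1, flow now 10.
Augment Depot→v3→v5→Port: bottleneck 2, flow now 12.
Augment Depot→v3→v4→v1→v5→Port: bottleneck 5, flow now 17. (uses reverse residual edge)
No augmenting path remains; maximum flow = 17.
By max-flow min-cut, the minimum cut capacity equals the max flow.
In the residual graph, reachable from Depot: {Depot, v3}.
Min-cut edges: Depot→v1 (6), Depot→v2 (4), v3→v4 (5), v3→v5 (2); capacity 6 + 4 + 5 + 2 = 17.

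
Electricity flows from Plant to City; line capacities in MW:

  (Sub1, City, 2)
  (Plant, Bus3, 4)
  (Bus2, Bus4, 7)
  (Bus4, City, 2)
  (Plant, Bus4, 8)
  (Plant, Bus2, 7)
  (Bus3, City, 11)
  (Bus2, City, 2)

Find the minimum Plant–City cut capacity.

8

Augment Plant→Bus2→City: bottleneck 2, flow now 2.
Augment Plant→Bus4→City: bottleneck 2, flow now 4.
Augment Plant→Bus3→City: bottleneck 4, flow now 8.
No augmenting path remains; maximum flow = 8.
By max-flow min-cut, the minimum cut capacity equals the max flow.
In the residual graph, reachable from Plant: {Plant, Bus2, Bus4}.
Min-cut edges: Plant→Bus3 (4), Bus2→City (2), Bus4→City (2); capacity 4 + 2 + 2 = 8.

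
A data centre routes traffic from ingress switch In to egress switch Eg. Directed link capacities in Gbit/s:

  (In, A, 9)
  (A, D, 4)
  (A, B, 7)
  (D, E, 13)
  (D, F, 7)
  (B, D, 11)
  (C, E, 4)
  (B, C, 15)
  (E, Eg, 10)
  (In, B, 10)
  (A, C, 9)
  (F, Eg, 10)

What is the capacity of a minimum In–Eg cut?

17

Augment In→A→C→E→Eg: bottleneck 4, flow now 4.
Augment In→A→D→E→Eg: bottleneck 4, flow now 8.
Augment In→B→D→E→Eg: bottleneck 2, flow now 10.
Augment In→B→D→F→Eg: bottleneck 7, flow now 17.
No augmenting path remains; maximum flow = 17.
By max-flow min-cut, the minimum cut capacity equals the max flow.
In the residual graph, reachable from In: {In, A, B, C, D, E}.
Min-cut edges: D→F (7), E→Eg (10); capacity 7 + 10 = 17.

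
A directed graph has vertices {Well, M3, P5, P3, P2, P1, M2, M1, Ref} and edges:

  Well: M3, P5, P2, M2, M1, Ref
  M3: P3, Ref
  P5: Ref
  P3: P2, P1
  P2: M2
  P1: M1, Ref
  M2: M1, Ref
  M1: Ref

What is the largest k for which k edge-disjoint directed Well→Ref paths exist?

5

Assign every edge capacity 1; by Menger, the answer equals the max flow.
Path Well→Ref (+1); total 1.
Path Well→M3→Ref (+1); total 2.
Path Well→P5→Ref (+1); total 3.
Path Well→M2→Ref (+1); total 4.
Path Well→M1→Ref (+1); total 5.
No residual Well→Ref path; max flow = 5.
Certifying cut of size 5: {M1→Ref, M2→Ref, Well→M3, Well→P5, Well→Ref}.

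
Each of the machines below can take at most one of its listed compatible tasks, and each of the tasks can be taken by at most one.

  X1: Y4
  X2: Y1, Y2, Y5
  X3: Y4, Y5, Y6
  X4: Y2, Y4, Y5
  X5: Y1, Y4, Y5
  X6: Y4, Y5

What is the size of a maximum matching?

Unit-capacity flow: source→left, listed edges, right→sink; max matching = max flow.
Augmenting path X1→Y4 (+1); matched 1.
Augmenting path X2→Y1 (+1); matched 2.
Augmenting path X3→Y5 (+1); matched 3.
Augmenting path X4→Y2 (+1); matched 4.
Augmenting path X5→Y5→X3→Y6 (+1); matched 5.
No augmenting path remains; maximum matching = 5.
König certificate: {X3, Y1, Y2, Y4, Y5} is a vertex cover of size 5 (every listed pair touches it), so no matching can be larger.

5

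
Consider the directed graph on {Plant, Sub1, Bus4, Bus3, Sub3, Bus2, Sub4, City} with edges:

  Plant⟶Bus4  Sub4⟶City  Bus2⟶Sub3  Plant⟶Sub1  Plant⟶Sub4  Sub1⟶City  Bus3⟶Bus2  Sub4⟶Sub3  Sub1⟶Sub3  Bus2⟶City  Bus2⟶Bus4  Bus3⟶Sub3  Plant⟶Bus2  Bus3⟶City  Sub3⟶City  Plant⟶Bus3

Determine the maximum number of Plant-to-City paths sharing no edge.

Assign every edge capacity 1; by Menger, the answer equals the max flow.
Path Plant→Sub1→City (+1); total 1.
Path Plant→Bus3→City (+1); total 2.
Path Plant→Bus2→City (+1); total 3.
Path Plant→Sub4→City (+1); total 4.
No residual Plant→City path; max flow = 4.
Certifying cut of size 4: {Plant→Bus2, Plant→Bus3, Plant→Sub1, Plant→Sub4}.

4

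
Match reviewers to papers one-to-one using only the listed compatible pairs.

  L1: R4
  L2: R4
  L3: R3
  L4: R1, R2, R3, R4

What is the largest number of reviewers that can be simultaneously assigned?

Unit-capacity flow: source→left, listed edges, right→sink; max matching = max flow.
Augmenting path L1→R4 (+1); matched 1.
Augmenting path L3→R3 (+1); matched 2.
Augmenting path L4→R1 (+1); matched 3.
No augmenting path remains; maximum matching = 3.
König certificate: {L3, L4, R4} is a vertex cover of size 3 (every listed pair touches it), so no matching can be larger.

3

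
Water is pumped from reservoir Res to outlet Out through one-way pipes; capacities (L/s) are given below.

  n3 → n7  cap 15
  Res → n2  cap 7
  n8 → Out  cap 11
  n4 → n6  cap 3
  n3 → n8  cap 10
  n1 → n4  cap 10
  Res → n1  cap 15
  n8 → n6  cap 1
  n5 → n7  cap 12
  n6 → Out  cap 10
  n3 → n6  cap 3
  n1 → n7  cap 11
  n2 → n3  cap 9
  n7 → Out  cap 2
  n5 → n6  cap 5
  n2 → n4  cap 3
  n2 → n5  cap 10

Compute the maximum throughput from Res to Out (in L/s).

12

Augment Res→n1→n7→Out: bottleneck 2, flow now 2.
Augment Res→n1→n4→n6→Out: bottleneck 3, flow now 5.
Augment Res→n2→n3→n6→Out: bottleneck 3, flow now 8.
Augment Res→n2→n3→n8→Out: bottleneck 4, flow now 12.
No augmenting path remains; maximum flow = 12.
In the residual graph, reachable from Res: {Res, n1, n4, n7}.
Min-cut edges: Res→n2 (7), n4→n6 (3), n7→Out (2); capacity 7 + 3 + 2 = 12.
This cut is saturated, so no flow can exceed 12.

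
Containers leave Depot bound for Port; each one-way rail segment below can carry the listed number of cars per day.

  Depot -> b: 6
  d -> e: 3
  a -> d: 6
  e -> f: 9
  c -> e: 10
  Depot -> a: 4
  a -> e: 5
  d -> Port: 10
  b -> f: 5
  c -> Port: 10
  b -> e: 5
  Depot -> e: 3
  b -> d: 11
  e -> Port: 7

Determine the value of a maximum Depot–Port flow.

13

Augment Depot→e→Port: bottleneck 3, flow now 3.
Augment Depot→a→d→Port: bottleneck 4, flow now 7.
Augment Depot→b→d→Port: bottleneck 6, flow now 13.
No augmenting path remains; maximum flow = 13.
In the residual graph, reachable from Depot: {Depot}.
Min-cut edges: Depot→a (4), Depot→b (6), Depot→e (3); capacity 4 + 6 + 3 = 13.
This cut is saturated, so no flow can exceed 13.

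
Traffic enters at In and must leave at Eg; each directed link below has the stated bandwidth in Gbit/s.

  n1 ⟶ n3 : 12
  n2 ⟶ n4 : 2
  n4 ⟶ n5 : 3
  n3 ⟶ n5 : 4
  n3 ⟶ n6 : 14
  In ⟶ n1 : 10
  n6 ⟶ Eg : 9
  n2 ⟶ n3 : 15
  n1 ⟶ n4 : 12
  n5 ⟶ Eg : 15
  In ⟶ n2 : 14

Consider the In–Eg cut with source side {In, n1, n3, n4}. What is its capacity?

35

Edges leaving {In, n1, n3, n4}: In→n2 (14), n3→n5 (4), n3→n6 (14), n4→n5 (3).
Cut capacity = 14 + 4 + 14 + 3 = 35.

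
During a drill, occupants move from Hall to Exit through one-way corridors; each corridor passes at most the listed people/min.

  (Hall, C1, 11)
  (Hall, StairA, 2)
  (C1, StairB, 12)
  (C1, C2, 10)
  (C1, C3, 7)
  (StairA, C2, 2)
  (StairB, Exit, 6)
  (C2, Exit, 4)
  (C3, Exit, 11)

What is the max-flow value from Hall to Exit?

Augment Hall→C1→StairB→Exit: bottleneck 6, flow now 6.
Augment Hall→C1→C2→Exit: bottleneck 4, flow now 10.
Augment Hall→C1→C3→Exit: bottleneck 1, flow now 11.
Augment Hall→StairA→C2→C1→C3→Exit: bottleneck 2, flow now 13. (uses reverse residual edge)
No augmenting path remains; maximum flow = 13.
In the residual graph, reachable from Hall: {Hall}.
Min-cut edges: Hall→C1 (11), Hall→StairA (2); capacity 11 + 2 = 13.
This cut is saturated, so no flow can exceed 13.

13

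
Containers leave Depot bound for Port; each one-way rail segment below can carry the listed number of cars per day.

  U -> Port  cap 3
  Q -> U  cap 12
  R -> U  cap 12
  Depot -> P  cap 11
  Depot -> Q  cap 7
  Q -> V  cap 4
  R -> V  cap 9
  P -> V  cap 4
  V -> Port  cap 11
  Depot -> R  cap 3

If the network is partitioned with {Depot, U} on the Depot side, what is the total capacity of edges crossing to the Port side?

Edges leaving {Depot, U}: Depot→P (11), Depot→Q (7), Depot→R (3), U→Port (3).
Cut capacity = 11 + 7 + 3 + 3 = 24.

24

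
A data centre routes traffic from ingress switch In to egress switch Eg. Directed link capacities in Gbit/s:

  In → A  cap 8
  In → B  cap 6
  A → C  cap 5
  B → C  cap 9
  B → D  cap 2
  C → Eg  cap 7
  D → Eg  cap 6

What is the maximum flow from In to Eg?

9

Augment In→A→C→Eg: bottleneck 5, flow now 5.
Augment In→B→C→Eg: bottleneck 2, flow now 7.
Augment In→B→D→Eg: bottleneck 2, flow now 9.
No augmenting path remains; maximum flow = 9.
In the residual graph, reachable from In: {In, A, B, C}.
Min-cut edges: B→D (2), C→Eg (7); capacity 2 + 7 = 9.
This cut is saturated, so no flow can exceed 9.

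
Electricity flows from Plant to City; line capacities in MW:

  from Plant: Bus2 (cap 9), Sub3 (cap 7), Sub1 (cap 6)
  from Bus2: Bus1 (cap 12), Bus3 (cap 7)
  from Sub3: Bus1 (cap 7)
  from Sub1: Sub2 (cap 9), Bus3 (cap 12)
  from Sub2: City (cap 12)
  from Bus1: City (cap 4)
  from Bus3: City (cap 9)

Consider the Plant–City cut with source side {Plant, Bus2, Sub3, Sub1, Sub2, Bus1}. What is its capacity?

Edges leaving {Plant, Bus2, Sub3, Sub1, Sub2, Bus1}: Bus2→Bus3 (7), Sub1→Bus3 (12), Sub2→City (12), Bus1→City (4).
Cut capacity = 7 + 12 + 12 + 4 = 35.

35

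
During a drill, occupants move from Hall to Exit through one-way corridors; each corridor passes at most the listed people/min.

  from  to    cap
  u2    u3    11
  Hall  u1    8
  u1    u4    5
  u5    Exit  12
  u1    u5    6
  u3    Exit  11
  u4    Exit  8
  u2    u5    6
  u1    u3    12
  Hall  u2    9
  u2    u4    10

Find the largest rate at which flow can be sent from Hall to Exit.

17

Augment Hall→u1→u3→Exit: bottleneck 8, flow now 8.
Augment Hall→u2→u3→Exit: bottleneck 3, flow now 11.
Augment Hall→u2→u4→Exit: bottleneck 6, flow now 17.
No augmenting path remains; maximum flow = 17.
In the residual graph, reachable from Hall: {Hall}.
Min-cut edges: Hall→u1 (8), Hall→u2 (9); capacity 8 + 9 = 17.
This cut is saturated, so no flow can exceed 17.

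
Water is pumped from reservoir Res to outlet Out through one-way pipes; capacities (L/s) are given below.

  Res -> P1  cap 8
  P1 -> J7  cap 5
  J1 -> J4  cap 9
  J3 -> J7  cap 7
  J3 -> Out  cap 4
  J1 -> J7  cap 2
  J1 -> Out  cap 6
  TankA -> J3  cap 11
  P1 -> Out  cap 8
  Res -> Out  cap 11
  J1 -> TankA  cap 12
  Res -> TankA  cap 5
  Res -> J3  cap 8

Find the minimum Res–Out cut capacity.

23

Augment Res→Out: bottleneck 11, flow now 11.
Augment Res→P1→Out: bottleneck 8, flow now 19.
Augment Res→J3→Out: bottleneck 4, flow now 23.
No augmenting path remains; maximum flow = 23.
By max-flow min-cut, the minimum cut capacity equals the max flow.
In the residual graph, reachable from Res: {Res, TankA, J3, J7}.
Min-cut edges: Res→P1 (8), Res→Out (11), J3→Out (4); capacity 8 + 11 + 4 = 23.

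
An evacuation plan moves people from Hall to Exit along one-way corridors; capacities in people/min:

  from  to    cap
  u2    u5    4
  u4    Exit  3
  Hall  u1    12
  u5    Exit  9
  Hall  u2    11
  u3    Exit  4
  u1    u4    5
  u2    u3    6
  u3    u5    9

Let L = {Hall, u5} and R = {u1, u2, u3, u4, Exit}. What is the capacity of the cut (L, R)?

Edges leaving {Hall, u5}: Hall→u1 (12), Hall→u2 (11), u5→Exit (9).
Cut capacity = 12 + 11 + 9 = 32.

32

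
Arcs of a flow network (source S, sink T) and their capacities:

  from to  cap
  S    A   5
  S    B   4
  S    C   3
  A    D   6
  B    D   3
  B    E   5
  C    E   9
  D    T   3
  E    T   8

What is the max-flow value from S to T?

10

Augment S→A→D→T: bottleneck 3, flow now 3.
Augment S→B→E→T: bottleneck 4, flow now 7.
Augment S→C→E→T: bottleneck 3, flow now 10.
No augmenting path remains; maximum flow = 10.
In the residual graph, reachable from S: {S, A, D}.
Min-cut edges: S→B (4), S→C (3), D→T (3); capacity 4 + 3 + 3 = 10.
This cut is saturated, so no flow can exceed 10.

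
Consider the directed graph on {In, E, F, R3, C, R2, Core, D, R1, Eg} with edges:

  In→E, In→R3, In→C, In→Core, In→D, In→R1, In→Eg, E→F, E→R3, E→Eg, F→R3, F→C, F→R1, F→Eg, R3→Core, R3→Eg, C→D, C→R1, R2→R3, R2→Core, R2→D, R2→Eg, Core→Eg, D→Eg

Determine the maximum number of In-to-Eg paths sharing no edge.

5

Assign every edge capacity 1; by Menger, the answer equals the max flow.
Path In→Eg (+1); total 1.
Path In→E→Eg (+1); total 2.
Path In→R3→Eg (+1); total 3.
Path In→Core→Eg (+1); total 4.
Path In→D→Eg (+1); total 5.
No residual In→Eg path; max flow = 5.
Certifying cut of size 5: {D→Eg, In→Core, In→E, In→Eg, In→R3}.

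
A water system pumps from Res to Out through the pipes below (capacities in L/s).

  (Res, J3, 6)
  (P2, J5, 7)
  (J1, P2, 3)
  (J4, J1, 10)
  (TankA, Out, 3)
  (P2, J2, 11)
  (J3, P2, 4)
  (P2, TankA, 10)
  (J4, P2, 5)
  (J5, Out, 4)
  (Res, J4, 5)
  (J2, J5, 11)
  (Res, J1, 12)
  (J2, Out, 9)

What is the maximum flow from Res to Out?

12

Augment Res→J3→P2→J2→Out: bottleneck 4, flow now 4.
Augment Res→J1→P2→J2→Out: bottleneck 3, flow now 7.
Augment Res→J4→P2→J2→Out: bottleneck 2, flow now 9.
Augment Res→J4→P2→J5→Out: bottleneck 3, flow now 12.
No augmenting path remains; maximum flow = 12.
In the residual graph, reachable from Res: {Res, J3, J1}.
Min-cut edges: Res→J4 (5), J3→P2 (4), J1→P2 (3); capacity 5 + 4 + 3 = 12.
This cut is saturated, so no flow can exceed 12.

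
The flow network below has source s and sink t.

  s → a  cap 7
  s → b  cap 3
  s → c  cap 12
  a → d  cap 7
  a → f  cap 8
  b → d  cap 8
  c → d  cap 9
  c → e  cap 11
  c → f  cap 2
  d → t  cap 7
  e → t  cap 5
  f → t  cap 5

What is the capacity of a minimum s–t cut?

17

Augment s→a→d→t: bottleneck 7, flow now 7.
Augment s→c→e→t: bottleneck 5, flow now 12.
Augment s→c→f→t: bottleneck 2, flow now 14.
Augment s→b→d→a→f→t: bottleneck 3, flow now 17. (uses reverse residual edge)
No augmenting path remains; maximum flow = 17.
By max-flow min-cut, the minimum cut capacity equals the max flow.
In the residual graph, reachable from s: {s, a, b, c, d, e, f}.
Min-cut edges: d→t (7), e→t (5), f→t (5); capacity 7 + 5 + 5 = 17.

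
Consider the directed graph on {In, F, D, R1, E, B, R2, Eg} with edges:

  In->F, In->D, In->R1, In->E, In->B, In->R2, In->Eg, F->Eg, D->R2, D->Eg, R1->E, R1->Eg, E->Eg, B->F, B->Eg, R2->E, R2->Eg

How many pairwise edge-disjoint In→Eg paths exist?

7

Assign every edge capacity 1; by Menger, the answer equals the max flow.
Path In→Eg (+1); total 1.
Path In→F→Eg (+1); total 2.
Path In→D→Eg (+1); total 3.
Path In→R1→Eg (+1); total 4.
Path In→E→Eg (+1); total 5.
Path In→B→Eg (+1); total 6.
Path In→R2→Eg (+1); total 7.
No residual In→Eg path; max flow = 7.
Certifying cut of size 7: {In→B, In→D, In→E, In→Eg, In→F, In→R1, In→R2}.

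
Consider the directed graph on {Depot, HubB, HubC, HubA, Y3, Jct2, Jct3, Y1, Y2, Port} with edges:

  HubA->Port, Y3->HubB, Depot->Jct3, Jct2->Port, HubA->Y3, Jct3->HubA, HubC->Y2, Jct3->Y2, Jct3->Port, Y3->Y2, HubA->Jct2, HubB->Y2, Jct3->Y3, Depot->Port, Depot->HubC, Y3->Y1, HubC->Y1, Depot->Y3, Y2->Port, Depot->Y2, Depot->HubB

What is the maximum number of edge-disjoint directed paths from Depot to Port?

3

Assign every edge capacity 1; by Menger, the answer equals the max flow.
Path Depot→Port (+1); total 1.
Path Depot→Jct3→Port (+1); total 2.
Path Depot→Y2→Port (+1); total 3.
No residual Depot→Port path; max flow = 3.
Certifying cut of size 3: {Depot→Jct3, Depot→Port, Y2→Port}.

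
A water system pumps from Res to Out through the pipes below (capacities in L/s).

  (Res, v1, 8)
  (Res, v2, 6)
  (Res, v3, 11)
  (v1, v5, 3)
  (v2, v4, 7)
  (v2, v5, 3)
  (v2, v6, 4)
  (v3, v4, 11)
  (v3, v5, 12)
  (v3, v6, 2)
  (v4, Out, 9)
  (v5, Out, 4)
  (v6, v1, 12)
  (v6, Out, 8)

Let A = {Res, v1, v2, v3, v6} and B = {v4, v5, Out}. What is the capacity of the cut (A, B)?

44

Edges leaving {Res, v1, v2, v3, v6}: v1→v5 (3), v2→v4 (7), v2→v5 (3), v3→v4 (11), v3→v5 (12), v6→Out (8).
Cut capacity = 3 + 7 + 3 + 11 + 12 + 8 = 44.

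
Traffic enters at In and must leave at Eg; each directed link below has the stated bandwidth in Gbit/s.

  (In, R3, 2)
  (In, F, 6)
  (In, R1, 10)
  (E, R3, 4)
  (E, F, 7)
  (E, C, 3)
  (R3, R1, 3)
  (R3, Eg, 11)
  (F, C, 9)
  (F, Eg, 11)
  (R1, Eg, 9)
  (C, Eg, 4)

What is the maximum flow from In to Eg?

Augment In→R3→Eg: bottleneck 2, flow now 2.
Augment In→F→Eg: bottleneck 6, flow now 8.
Augment In→R1→Eg: bottleneck 9, flow now 17.
No augmenting path remains; maximum flow = 17.
In the residual graph, reachable from In: {In, R1}.
Min-cut edges: In→R3 (2), In→F (6), R1→Eg (9); capacity 2 + 6 + 9 = 17.
This cut is saturated, so no flow can exceed 17.

17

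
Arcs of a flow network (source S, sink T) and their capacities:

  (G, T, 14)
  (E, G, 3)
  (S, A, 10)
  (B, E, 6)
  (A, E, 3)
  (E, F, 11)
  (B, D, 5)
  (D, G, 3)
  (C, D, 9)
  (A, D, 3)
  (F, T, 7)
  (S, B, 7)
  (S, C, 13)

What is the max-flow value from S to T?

12

Augment S→A→D→G→T: bottleneck 3, flow now 3.
Augment S→A→E→F→T: bottleneck 3, flow now 6.
Augment S→B→E→F→T: bottleneck 4, flow now 10.
Augment S→B→E→G→T: bottleneck 2, flow now 12.
No augmenting path remains; maximum flow = 12.
In the residual graph, reachable from S: {S, A, B, C, D}.
Min-cut edges: A→E (3), B→E (6), D→G (3); capacity 3 + 6 + 3 = 12.
This cut is saturated, so no flow can exceed 12.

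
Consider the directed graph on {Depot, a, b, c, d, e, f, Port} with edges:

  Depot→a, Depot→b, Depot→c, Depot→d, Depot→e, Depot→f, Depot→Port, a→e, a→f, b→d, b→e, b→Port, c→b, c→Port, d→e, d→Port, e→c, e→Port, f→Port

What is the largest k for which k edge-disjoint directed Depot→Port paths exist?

Assign every edge capacity 1; by Menger, the answer equals the max flow.
Path Depot→Port (+1); total 1.
Path Depot→b→Port (+1); total 2.
Path Depot→c→Port (+1); total 3.
Path Depot→d→Port (+1); total 4.
Path Depot→e→Port (+1); total 5.
Path Depot→f→Port (+1); total 6.
No residual Depot→Port path; max flow = 6.
Certifying cut of size 6: {Depot→Port, b→Port, c→Port, d→Port, e→Port, f→Port}.

6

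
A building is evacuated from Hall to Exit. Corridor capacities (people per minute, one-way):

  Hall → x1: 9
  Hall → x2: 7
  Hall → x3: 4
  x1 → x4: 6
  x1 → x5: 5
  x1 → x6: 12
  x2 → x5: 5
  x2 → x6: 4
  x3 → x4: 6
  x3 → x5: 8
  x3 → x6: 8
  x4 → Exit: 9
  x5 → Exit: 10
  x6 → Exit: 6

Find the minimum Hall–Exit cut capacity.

20

Augment Hall→x1→x4→Exit: bottleneck 6, flow now 6.
Augment Hall→x1→x5→Exit: bottleneck 3, flow now 9.
Augment Hall→x2→x5→Exit: bottleneck 5, flow now 14.
Augment Hall→x2→x6→Exit: bottleneck 2, flow now 16.
Augment Hall→x3→x4→Exit: bottleneck 3, flow now 19.
Augment Hall→x3→x5→Exit: bottleneck 1, flow now 20.
No augmenting path remains; maximum flow = 20.
By max-flow min-cut, the minimum cut capacity equals the max flow.
In the residual graph, reachable from Hall: {Hall}.
Min-cut edges: Hall→x1 (9), Hall→x2 (7), Hall→x3 (4); capacity 9 + 7 + 4 = 20.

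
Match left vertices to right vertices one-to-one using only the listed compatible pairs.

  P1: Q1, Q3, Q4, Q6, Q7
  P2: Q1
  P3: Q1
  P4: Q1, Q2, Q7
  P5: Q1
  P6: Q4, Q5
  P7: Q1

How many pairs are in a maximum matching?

Unit-capacity flow: source→left, listed edges, right→sink; max matching = max flow.
Augmenting path P1→Q1 (+1); matched 1.
Augmenting path P4→Q2 (+1); matched 2.
Augmenting path P6→Q4 (+1); matched 3.
Augmenting path P2→Q1→P1→Q3 (+1); matched 4.
No augmenting path remains; maximum matching = 4.
König certificate: {P1, P4, P6, Q1} is a vertex cover of size 4 (every listed pair touches it), so no matching can be larger.

4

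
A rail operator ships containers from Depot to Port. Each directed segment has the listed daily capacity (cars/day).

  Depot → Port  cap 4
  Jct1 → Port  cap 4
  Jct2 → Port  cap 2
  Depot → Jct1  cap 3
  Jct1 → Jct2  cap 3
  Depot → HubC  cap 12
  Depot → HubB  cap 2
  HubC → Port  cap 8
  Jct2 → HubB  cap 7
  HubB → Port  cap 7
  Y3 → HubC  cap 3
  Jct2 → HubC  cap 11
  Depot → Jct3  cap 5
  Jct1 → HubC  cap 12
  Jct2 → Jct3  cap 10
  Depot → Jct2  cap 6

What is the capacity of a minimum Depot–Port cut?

Augment Depot→Port: bottleneck 4, flow now 4.
Augment Depot→Jct1→Port: bottleneck 3, flow now 7.
Augment Depot→Jct2→Port: bottleneck 2, flow now 9.
Augment Depot→HubC→Port: bottleneck 8, flow now 17.
Augment Depot→HubB→Port: bottleneck 2, flow now 19.
Augment Depot→Jct2→HubB→Port: bottleneck 4, flow now 23.
No augmenting path remains; maximum flow = 23.
By max-flow min-cut, the minimum cut capacity equals the max flow.
In the residual graph, reachable from Depot: {Depot, HubC, Jct3}.
Min-cut edges: Depot→Jct1 (3), Depot→Jct2 (6), Depot→HubB (2), Depot→Port (4), HubC→Port (8); capacity 3 + 6 + 2 + 4 + 8 = 23.

23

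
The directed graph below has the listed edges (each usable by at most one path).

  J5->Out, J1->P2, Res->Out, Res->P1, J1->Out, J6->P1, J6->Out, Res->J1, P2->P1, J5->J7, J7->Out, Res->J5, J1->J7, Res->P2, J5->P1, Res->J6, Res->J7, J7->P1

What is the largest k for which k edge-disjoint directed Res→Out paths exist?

5

Assign every edge capacity 1; by Menger, the answer equals the max flow.
Path Res→Out (+1); total 1.
Path Res→J1→Out (+1); total 2.
Path Res→J5→Out (+1); total 3.
Path Res→J7→Out (+1); total 4.
Path Res→J6→Out (+1); total 5.
No residual Res→Out path; max flow = 5.
Certifying cut of size 5: {Res→J1, Res→J5, Res→J6, Res→J7, Res→Out}.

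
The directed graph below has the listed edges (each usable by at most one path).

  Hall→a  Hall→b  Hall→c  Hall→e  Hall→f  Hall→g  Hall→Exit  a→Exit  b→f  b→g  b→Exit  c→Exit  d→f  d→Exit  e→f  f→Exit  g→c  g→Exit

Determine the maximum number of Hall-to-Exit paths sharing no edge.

Assign every edge capacity 1; by Menger, the answer equals the max flow.
Path Hall→Exit (+1); total 1.
Path Hall→a→Exit (+1); total 2.
Path Hall→b→Exit (+1); total 3.
Path Hall→c→Exit (+1); total 4.
Path Hall→f→Exit (+1); total 5.
Path Hall→g→Exit (+1); total 6.
No residual Hall→Exit path; max flow = 6.
Certifying cut of size 6: {Hall→Exit, Hall→a, Hall→b, Hall→c, Hall→g, f→Exit}.

6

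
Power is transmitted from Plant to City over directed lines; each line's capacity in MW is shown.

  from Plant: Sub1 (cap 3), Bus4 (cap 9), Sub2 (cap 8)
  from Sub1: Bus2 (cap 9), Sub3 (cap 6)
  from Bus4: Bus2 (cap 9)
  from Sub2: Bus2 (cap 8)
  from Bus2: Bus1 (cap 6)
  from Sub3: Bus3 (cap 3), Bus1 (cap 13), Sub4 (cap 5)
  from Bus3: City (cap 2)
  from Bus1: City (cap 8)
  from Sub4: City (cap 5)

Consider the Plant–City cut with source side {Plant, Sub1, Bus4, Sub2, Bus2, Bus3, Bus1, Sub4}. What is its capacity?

Edges leaving {Plant, Sub1, Bus4, Sub2, Bus2, Bus3, Bus1, Sub4}: Sub1→Sub3 (6), Bus3→City (2), Bus1→City (8), Sub4→City (5).
Cut capacity = 6 + 2 + 8 + 5 = 21.

21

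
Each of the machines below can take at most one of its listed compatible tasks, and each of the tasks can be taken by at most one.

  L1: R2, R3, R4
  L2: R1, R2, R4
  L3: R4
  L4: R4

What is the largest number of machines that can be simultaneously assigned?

3

Unit-capacity flow: source→left, listed edges, right→sink; max matching = max flow.
Augmenting path L1→R2 (+1); matched 1.
Augmenting path L2→R1 (+1); matched 2.
Augmenting path L3→R4 (+1); matched 3.
No augmenting path remains; maximum matching = 3.
König certificate: {L1, L2, R4} is a vertex cover of size 3 (every listed pair touches it), so no matching can be larger.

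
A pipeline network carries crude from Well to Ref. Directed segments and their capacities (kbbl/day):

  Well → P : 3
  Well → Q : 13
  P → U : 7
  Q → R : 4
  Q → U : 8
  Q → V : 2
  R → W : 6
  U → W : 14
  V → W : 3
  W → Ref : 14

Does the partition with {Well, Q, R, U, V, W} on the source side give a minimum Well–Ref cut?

Given cut capacity: 3 + 14 = 17.
Augment Well→P→U→W→Ref: bottleneck 3, flow now 3.
Augment Well→Q→R→W→Ref: bottleneck 4, flow now 7.
Augment Well→Q→U→W→Ref: bottleneck 7, flow now 14.
No augmenting path remains; maximum flow = 14.
In the residual graph, reachable from Well: {Well, P, Q, R, U, V, W}.
Min-cut edges: W→Ref (14); capacity 14 = 14.
Cut capacity 17 exceeds the max flow 14, so it is not minimum.

No — its capacity is 17, but the minimum cut has capacity 14.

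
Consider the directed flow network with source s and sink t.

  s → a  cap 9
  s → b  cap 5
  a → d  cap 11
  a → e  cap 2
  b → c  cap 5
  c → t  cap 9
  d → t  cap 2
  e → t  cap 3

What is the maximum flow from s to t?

Augment s→a→d→t: bottleneck 2, flow now 2.
Augment s→a→e→t: bottleneck 2, flow now 4.
Augment s→b→c→t: bottleneck 5, flow now 9.
No augmenting path remains; maximum flow = 9.
In the residual graph, reachable from s: {s, a, d}.
Min-cut edges: s→b (5), a→e (2), d→t (2); capacity 5 + 2 + 2 = 9.
This cut is saturated, so no flow can exceed 9.

9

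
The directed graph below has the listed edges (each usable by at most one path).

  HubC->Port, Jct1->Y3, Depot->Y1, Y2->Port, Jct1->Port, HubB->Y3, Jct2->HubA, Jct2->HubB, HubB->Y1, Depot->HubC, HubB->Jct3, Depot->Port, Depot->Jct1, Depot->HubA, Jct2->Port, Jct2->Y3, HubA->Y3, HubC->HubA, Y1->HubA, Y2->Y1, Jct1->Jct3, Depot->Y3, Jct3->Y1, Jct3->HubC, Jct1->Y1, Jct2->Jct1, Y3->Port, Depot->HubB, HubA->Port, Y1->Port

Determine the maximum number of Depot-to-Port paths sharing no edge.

Assign every edge capacity 1; by Menger, the answer equals the max flow.
Path Depot→Port (+1); total 1.
Path Depot→Jct1→Port (+1); total 2.
Path Depot→Y1→Port (+1); total 3.
Path Depot→HubC→Port (+1); total 4.
Path Depot→HubA→Port (+1); total 5.
Path Depot→Y3→Port (+1); total 6.
No residual Depot→Port path; max flow = 6.
Certifying cut of size 6: {Depot→Jct1, Depot→Port, HubA→Port, HubC→Port, Y1→Port, Y3→Port}.

6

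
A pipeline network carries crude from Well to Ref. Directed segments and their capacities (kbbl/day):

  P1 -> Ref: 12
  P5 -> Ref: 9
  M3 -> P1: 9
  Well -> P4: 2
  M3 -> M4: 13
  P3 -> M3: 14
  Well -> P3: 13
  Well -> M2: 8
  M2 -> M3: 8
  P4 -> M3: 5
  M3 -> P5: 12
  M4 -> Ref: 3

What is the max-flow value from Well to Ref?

21

Augment Well→M2→M3→P5→Ref: bottleneck 8, flow now 8.
Augment Well→P3→M3→P5→Ref: bottleneck 1, flow now 9.
Augment Well→P3→M3→M4→Ref: bottleneck 3, flow now 12.
Augment Well→P3→M3→P1→Ref: bottleneck 9, flow now 21.
No augmenting path remains; maximum flow = 21.
In the residual graph, reachable from Well: {Well, M2, P3, P4, M3, P5, M4}.
Min-cut edges: M3→P1 (9), P5→Ref (9), M4→Ref (3); capacity 9 + 9 + 3 = 21.
This cut is saturated, so no flow can exceed 21.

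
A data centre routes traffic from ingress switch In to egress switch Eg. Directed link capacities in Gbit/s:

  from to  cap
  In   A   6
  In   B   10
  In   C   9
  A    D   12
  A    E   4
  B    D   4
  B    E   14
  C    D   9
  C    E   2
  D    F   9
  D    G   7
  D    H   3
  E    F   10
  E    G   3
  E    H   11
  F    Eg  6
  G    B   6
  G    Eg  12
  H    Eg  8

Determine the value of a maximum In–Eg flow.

Augment In→A→D→F→Eg: bottleneck 6, flow now 6.
Augment In→B→D→G→Eg: bottleneck 4, flow now 10.
Augment In→B→E→G→Eg: bottleneck 3, flow now 13.
Augment In→B→E→H→Eg: bottleneck 3, flow now 16.
Augment In→C→D→G→Eg: bottleneck 3, flow now 19.
Augment In→C→D→H→Eg: bottleneck 3, flow now 22.
Augment In→C→E→H→Eg: bottleneck 2, flow now 24.
No augmenting path remains; maximum flow = 24.
In the residual graph, reachable from In: {In, A, B, C, D, E, F, H}.
Min-cut edges: D→G (7), E→G (3), F→Eg (6), H→Eg (8); capacity 7 + 3 + 6 + 8 = 24.
This cut is saturated, so no flow can exceed 24.

24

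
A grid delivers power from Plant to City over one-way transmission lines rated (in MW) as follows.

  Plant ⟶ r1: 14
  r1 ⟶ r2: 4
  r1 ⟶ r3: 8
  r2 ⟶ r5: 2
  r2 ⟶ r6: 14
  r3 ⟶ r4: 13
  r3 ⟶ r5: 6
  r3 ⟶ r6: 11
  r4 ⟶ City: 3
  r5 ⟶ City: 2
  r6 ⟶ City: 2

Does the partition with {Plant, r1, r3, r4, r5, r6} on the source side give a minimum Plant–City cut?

No — its capacity is 11, but the minimum cut has capacity 7.

Given cut capacity: 4 + 3 + 2 + 2 = 11.
Augment Plant→r1→r2→r5→City: bottleneck 2, flow now 2.
Augment Plant→r1→r2→r6→City: bottleneck 2, flow now 4.
Augment Plant→r1→r3→r4→City: bottleneck 3, flow now 7.
No augmenting path remains; maximum flow = 7.
In the residual graph, reachable from Plant: {Plant, r1, r2, r3, r4, r5, r6}.
Min-cut edges: r4→City (3), r5→City (2), r6→City (2); capacity 3 + 2 + 2 = 7.
Cut capacity 11 exceeds the max flow 7, so it is not minimum.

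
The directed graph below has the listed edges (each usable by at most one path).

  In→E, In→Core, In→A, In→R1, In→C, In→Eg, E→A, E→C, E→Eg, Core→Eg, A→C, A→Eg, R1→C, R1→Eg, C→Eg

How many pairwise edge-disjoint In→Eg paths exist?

Assign every edge capacity 1; by Menger, the answer equals the max flow.
Path In→Eg (+1); total 1.
Path In→E→Eg (+1); total 2.
Path In→Core→Eg (+1); total 3.
Path In→A→Eg (+1); total 4.
Path In→R1→Eg (+1); total 5.
Path In→C→Eg (+1); total 6.
No residual In→Eg path; max flow = 6.
Certifying cut of size 6: {In→A, In→C, In→Core, In→E, In→Eg, In→R1}.

6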